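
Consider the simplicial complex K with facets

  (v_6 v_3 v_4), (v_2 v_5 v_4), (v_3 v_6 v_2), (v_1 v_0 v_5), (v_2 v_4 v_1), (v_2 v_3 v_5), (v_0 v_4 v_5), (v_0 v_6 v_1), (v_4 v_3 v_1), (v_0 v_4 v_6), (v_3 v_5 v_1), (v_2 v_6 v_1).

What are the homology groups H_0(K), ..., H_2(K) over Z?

Order the vertices as v_0 < v_1 < v_2 < v_3 < v_4 < v_5 < v_6. Listing each simplex with vertices in this order, K has dimension 2 with simplices:

  0-simplices (7): [v_0], [v_1], [v_2], [v_3], [v_4], [v_5], [v_6]
  1-simplices (18): (18 of them)
  2-simplices (12): (12 of them)

so the chain groups are C_0 ≅ Z^7, C_1 ≅ Z^18, C_2 ≅ Z^12.

Boundary ∂_1: C_1 → C_0 is given by ∂[p,q] = [q] − [p]. For instance
  ∂[v_2,v_5] = [v_5] − [v_2].
As a 7×18 matrix over Z this has rank 6, with invariant factors (1,1,1,1,1,1).

∂_2: C_2 → C_1 acts by ∂[p,q,r] = [q,r] − [p,r] + [p,q]. For instance
  ∂[v_1,v_3,v_4] = [v_3,v_4] − [v_1,v_4] + [v_1,v_3],
  ∂[v_0,v_4,v_5] = [v_4,v_5] − [v_0,v_5] + [v_0,v_4].
The 18×12 boundary matrix has rank 12 and Smith normal form diag(1,1,1,1,1,1,1,1,1,1,1,2).

Reading off H_k = ker ∂_k / im ∂_{k+1}:

  H_0: rank C_0 − rank ∂_1 = 7 − 6 = 1, and the invariant factors of ∂_1 are all 1, so H_0 = Z.
  H_1: rank ker ∂_1 − rank ∂_2 = (18 − 6) − 12 = 0, and ∂_2 has invariant factor 2 > 1, so H_1 = Z/2.
  H_2: rank ker ∂_2 − rank ∂_3 = (12 − 12) − 0 = 0, and there is no ∂_3, so H_2 = 0.

H_0 = Z,  H_1 = Z/2,  H_2 = 0.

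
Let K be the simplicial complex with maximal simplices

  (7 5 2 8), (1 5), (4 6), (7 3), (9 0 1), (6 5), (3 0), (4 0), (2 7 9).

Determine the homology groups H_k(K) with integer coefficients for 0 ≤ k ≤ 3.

H_0 ≅ Z,  H_1 ≅ Z^3,  H_2 = 0,  H_3 = 0.

Order the vertices as 0 < 1 < 2 < 3 < 4 < 5 < 6 < 7 < 8 < 9. Listing each simplex with vertices in this order, K has dimension 3 with simplices:

  0-simplices (10): [0], [1], [2], [3], [4], [5], [6], [7], [8], [9]
  1-simplices (17): [0,1], [0,3], [0,4], [0,9], [1,5], [1,9], [2,5], [2,7], [2,8], [2,9], [3,7], [4,6], [5,6], [5,7], [5,8], [7,8], [7,9]
  2-simplices (6): [0,1,9], [2,5,7], [2,5,8], [2,7,8], [2,7,9], [5,7,8]
  3-simplices (1): [2,5,7,8]

Hence C_0 ≅ Z^10, C_1 ≅ Z^17, C_2 ≅ Z^6, C_3 ≅ Z^1.

∂_1: C_1 → C_0 sends each edge [p,q] (with p < q) to q − p.
The 10×17 boundary matrix has rank 9 and Smith normal form diag(1,1,1,1,1,1,1,1,1).

Boundary ∂_2: C_2 → C_1 maps a triangle to the signed sum of its edges. For instance
  ∂[2,7,8] = [7,8] − [2,8] + [2,7],
  ∂[5,7,8] = [7,8] − [5,8] + [5,7].
This gives a 17×6 integer matrix of rank 5; reducing to Smith normal form yields diagonal entries (1,1,1,1,1).

∂_3: C_3 → C_2 sends each 3-simplex σ to the alternating sum Σ_i (−1)^i (σ with its i-th vertex removed). For instance
  ∂[2,5,7,8] = [5,7,8] − [2,7,8] + [2,5,8] − [2,5,7].
This gives a 6×1 integer matrix of rank 1; reducing to Smith normal form yields diagonal entries (1).

Computing H_k = (kernel of ∂_k) / (image of ∂_{k+1}):

  H_0: rank C_0 − rank ∂_1 = 10 − 9 = 1, and the invariant factors of ∂_1 are all 1, so H_0 = Z.
  H_1: rank ker ∂_1 − rank ∂_2 = (17 − 9) − 5 = 3, and the invariant factors of ∂_2 are all 1, so H_1 = Z^3.
  H_2: rank ker ∂_2 − rank ∂_3 = (6 − 5) − 1 = 0, and the invariant factors of ∂_3 are all 1, so H_2 = 0.
  H_3: rank ker ∂_3 − rank ∂_4 = (1 − 1) − 0 = 0, and there is no ∂_4, so H_3 = 0.

As a check, the Euler characteristic is 10 − 17 + 6 − 1 = -2, which agrees with 1 − 3 + 0 − 0 = -2.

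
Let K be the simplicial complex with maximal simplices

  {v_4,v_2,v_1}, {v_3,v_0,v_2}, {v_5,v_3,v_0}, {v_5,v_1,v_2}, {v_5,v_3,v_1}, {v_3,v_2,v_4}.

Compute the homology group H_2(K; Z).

K has 6 vertices, 12 edges, 6 triangles.
rank ∂_2 = 6, rank ∂_3 = 0 ⇒ b_2 = 6 − 6 − 0 = 0. So H_2 = 0.

H_2 = 0.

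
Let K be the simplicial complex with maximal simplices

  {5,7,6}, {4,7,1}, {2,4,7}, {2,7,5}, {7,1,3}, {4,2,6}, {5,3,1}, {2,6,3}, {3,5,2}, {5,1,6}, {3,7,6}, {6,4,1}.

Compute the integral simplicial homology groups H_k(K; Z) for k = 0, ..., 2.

We work with the vertex ordering 1 < 2 < 3 < 4 < 5 < 6 < 7. The simplices of K, each written with vertices in increasing order, are:

  0-simplices (7): [1], [2], [3], [4], [5], [6], [7]
  1-simplices (18): [1,3], [1,4], [1,5], [1,6], [1,7], [2,3], [2,4], [2,5], [2,6], [2,7], [3,5], [3,6], [3,7], [4,6], [4,7], [5,6], [5,7], [6,7]
  2-simplices (12): [1,3,5], [1,3,7], [1,4,6], [1,4,7], [1,5,6], [2,3,5], [2,3,6], [2,4,6], [2,4,7], [2,5,7], [3,6,7], [5,6,7]

Hence C_0 ≅ Z^7, C_1 ≅ Z^18, C_2 ≅ Z^12.

∂_1: C_1 → C_0 sends each edge [p,q] (with p < q) to q − p. For instance
  ∂[2,7] = [7] − [2].
The 7×18 boundary matrix has rank 6 and Smith normal form diag(1,1,1,1,1,1).

Boundary ∂_2: C_2 → C_1 maps a triangle to the signed sum of its edges. For instance
  ∂[1,4,6] = [4,6] − [1,6] + [1,4],
  ∂[1,5,6] = [5,6] − [1,6] + [1,5].
The 18×12 boundary matrix has rank 12 and Smith normal form diag(1,1,1,1,1,1,1,1,1,1,1,2).

Reading off H_k = ker ∂_k / im ∂_{k+1}:

  H_0: rank C_0 − rank ∂_1 = 7 − 6 = 1, and the invariant factors of ∂_1 are all 1, so H_0 = Z.
  H_1: rank ker ∂_1 − rank ∂_2 = (18 − 6) − 12 = 0, and ∂_2 has invariant factor 2 > 1, so H_1 = Z/2Z.
  H_2: rank ker ∂_2 − rank ∂_3 = (12 − 12) − 0 = 0, and there is no ∂_3, so H_2 = 0.

As a check, the Euler characteristic is 7 − 18 + 12 = 1, which agrees with 1 − 0 + 0 = 1.

H_0 ≅ Z,  H_1 ≅ Z/2Z,  H_2 = 0.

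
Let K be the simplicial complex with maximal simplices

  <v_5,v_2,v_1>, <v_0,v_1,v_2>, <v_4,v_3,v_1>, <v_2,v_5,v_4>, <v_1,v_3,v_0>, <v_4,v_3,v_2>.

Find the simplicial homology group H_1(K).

H_1 ≅ Z.

Fix the vertex order v_0 < v_1 < v_2 < v_3 < v_4 < v_5 and write every simplex with vertices in increasing order. Then dim K = 2 and the simplices of K are:

  0-simplices (6): [v_0], [v_1], [v_2], [v_3], [v_4], [v_5]
  1-simplices (12): [v_0,v_1], [v_0,v_2], [v_0,v_3], [v_1,v_2], [v_1,v_3], [v_1,v_4], [v_1,v_5], [v_2,v_3], [v_2,v_4], [v_2,v_5], [v_3,v_4], [v_4,v_5]
  2-simplices (6): [v_0,v_1,v_2], [v_0,v_1,v_3], [v_1,v_2,v_5], [v_1,v_3,v_4], [v_2,v_3,v_4], [v_2,v_4,v_5]

so the chain groups are C_0 ≅ Z^6, C_1 ≅ Z^12, C_2 ≅ Z^6.

The boundary map ∂_1: C_1 → C_0 sends each edge [p,q] (with p < q) to q − p. For instance
  ∂[v_4,v_5] = [v_5] − [v_4].
The 6×12 boundary matrix has rank 5 and Smith normal form diag(1,1,1,1,1).

∂_2: C_2 → C_1 maps a triangle to the signed sum of its edges. For instance
  ∂[v_1,v_3,v_4] = [v_3,v_4] − [v_1,v_4] + [v_1,v_3],
  ∂[v_1,v_2,v_5] = [v_2,v_5] − [v_1,v_5] + [v_1,v_2].
The resulting 12×6 matrix has rank 6, and its Smith normal form has invariant factors (1,1,1,1,1,1).

Reading off H_k = ker ∂_k / im ∂_{k+1}:

  H_1: rank ker ∂_1 − rank ∂_2 = (12 − 5) − 6 = 1, and the invariant factors of ∂_2 are all 1, so H_1 = Z.

(K is a triangulation of the cylinder S^1 x I.)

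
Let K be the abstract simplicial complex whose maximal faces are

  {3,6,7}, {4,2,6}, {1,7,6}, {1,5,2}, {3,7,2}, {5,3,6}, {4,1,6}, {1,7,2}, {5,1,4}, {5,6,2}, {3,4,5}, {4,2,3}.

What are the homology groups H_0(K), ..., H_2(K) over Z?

Take the total order 1 < 2 < 3 < 4 < 5 < 6 < 7 on the vertex set. Then K (dimension 2) consists of the simplices:

  0-simplices (7): [1], [2], [3], [4], [5], [6], [7]
  1-simplices (18): [1,2], [1,4], [1,5], [1,6], [1,7], [2,3], [2,4], [2,5], [2,6], [2,7], [3,4], [3,5], [3,6], [3,7], [4,5], [4,6], [5,6], [6,7]
  2-simplices (12): [1,2,5], [1,2,7], [1,4,5], [1,4,6], [1,6,7], [2,3,4], [2,3,7], [2,4,6], [2,5,6], [3,4,5], [3,5,6], [3,6,7]

giving chain groups C_0 ≅ Z^7, C_1 ≅ Z^18, C_2 ≅ Z^12.

Boundary ∂_1: C_1 → C_0 sends each edge [p,q] (with p < q) to q − p.
The resulting 7×18 matrix has rank 6, and its Smith normal form has invariant factors (1,1,1,1,1,1).

The boundary map ∂_2: C_2 → C_1 maps a triangle to the signed sum of its edges. For instance
  ∂[3,5,6] = [5,6] − [3,6] + [3,5],
  ∂[2,3,4] = [3,4] − [2,4] + [2,3].
The resulting 18×12 matrix has rank 12, and its Smith normal form has invariant factors (1,1,1,1,1,1,1,1,1,1,1,2).

Now H_k = ker ∂_k / im ∂_{k+1}, so:

  H_0: rank C_0 − rank ∂_1 = 7 − 6 = 1, and the invariant factors of ∂_1 are all 1, so H_0 ≅ Z.
  H_1: rank ker ∂_1 − rank ∂_2 = (18 − 6) − 12 = 0, and ∂_2 has invariant factor 2 > 1, so H_1 ≅ Z_2.
  H_2: rank ker ∂_2 − rank ∂_3 = (12 − 12) − 0 = 0, and there is no ∂_3, so H_2 ≅ 0.

H_0 = Z,  H_1 = Z_2,  H_2 = 0.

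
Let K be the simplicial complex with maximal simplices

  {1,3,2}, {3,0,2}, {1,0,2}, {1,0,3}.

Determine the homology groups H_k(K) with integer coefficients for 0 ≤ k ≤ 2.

H_0 = Z,  H_1 = 0,  H_2 = Z.

Fix the vertex order 0 < 1 < 2 < 3 and write every simplex with vertices in increasing order. Then dim K = 2 and the simplices of K are:

  0-simplices (4): [0], [1], [2], [3]
  1-simplices (6): [0,1], [0,2], [0,3], [1,2], [1,3], [2,3]
  2-simplices (4): [0,1,2], [0,1,3], [0,2,3], [1,2,3]

so the chain groups are C_0 ≅ Z^4, C_1 ≅ Z^6, C_2 ≅ Z^4.

Boundary ∂_1: C_1 → C_0 is given by ∂[p,q] = [q] − [p].
This gives a 4×6 integer matrix of rank 3; reducing to Smith normal form yields diagonal entries (1,1,1).

The boundary map ∂_2: C_2 → C_1 maps a triangle to the signed sum of its edges. For instance
  ∂[0,1,2] = [1,2] − [0,2] + [0,1],
  ∂[0,2,3] = [2,3] − [0,3] + [0,2].
As a 6×4 matrix over Z this has rank 3, with invariant factors (1,1,1).

From H_k ≅ ker(∂_k) / im(∂_{k+1}) we obtain:

  H_0: rank C_0 − rank ∂_1 = 4 − 3 = 1, and the invariant factors of ∂_1 are all 1, so H_0 ≅ Z.
  H_1: rank ker ∂_1 − rank ∂_2 = (6 − 3) − 3 = 0, and the invariant factors of ∂_2 are all 1, so H_1 ≅ 0.
  H_2: rank ker ∂_2 − rank ∂_3 = (4 − 3) − 0 = 1, and there is no ∂_3, so H_2 ≅ Z.

As a check, the Euler characteristic is 4 − 6 + 4 = 2, which agrees with 1 − 0 + 1 = 2.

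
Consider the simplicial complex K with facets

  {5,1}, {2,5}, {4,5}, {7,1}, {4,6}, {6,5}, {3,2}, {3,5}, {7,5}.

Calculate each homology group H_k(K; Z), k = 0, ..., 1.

Fix the vertex order 1 < 2 < 3 < 4 < 5 < 6 < 7 and write every simplex with vertices in increasing order. Then dim K = 1 and the simplices of K are:

  0-simplices (7): [1], [2], [3], [4], [5], [6], [7]
  1-simplices (9): [1,5], [1,7], [2,3], [2,5], [3,5], [4,5], [4,6], [5,6], [5,7]

giving chain groups C_0 ≅ Z^7, C_1 ≅ Z^9.

Boundary ∂_1: C_1 → C_0 maps an edge to its endpoints' difference, ∂[p,q] = q − p.
The 7×9 boundary matrix has rank 6 and Smith normal form diag(1,1,1,1,1,1).

Computing H_k = (kernel of ∂_k) / (image of ∂_{k+1}):

  H_0: rank C_0 − rank ∂_1 = 7 − 6 = 1, and the invariant factors of ∂_1 are all 1, so H_0 ≅ Z.
  H_1: rank ker ∂_1 − rank ∂_2 = (9 − 6) − 0 = 3, and there is no ∂_2, so H_1 ≅ Z^3.

(K is a triangulation of a wedge of 3 circles.)

H_0 ≅ Z,  H_1 ≅ Z^3.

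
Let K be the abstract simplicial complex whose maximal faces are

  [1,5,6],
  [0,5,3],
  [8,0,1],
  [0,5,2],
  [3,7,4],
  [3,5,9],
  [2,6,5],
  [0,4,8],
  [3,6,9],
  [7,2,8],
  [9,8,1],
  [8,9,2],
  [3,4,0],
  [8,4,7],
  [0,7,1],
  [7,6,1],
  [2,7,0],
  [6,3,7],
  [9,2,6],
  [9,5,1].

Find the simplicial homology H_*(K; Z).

H_0 = Z,  H_1 = Z × Z/2,  H_2 = 0.

K has 10 vertices, 30 edges, 20 triangles.
rank ∂_0 = 0, rank ∂_1 = 9 ⇒ b_0 = 10 − 0 − 9 = 1; all invariant factors of ∂_1 are 1 so no torsion. So H_0 ≅ Z.
rank ∂_1 = 9, rank ∂_2 = 20 ⇒ b_1 = 30 − 9 − 20 = 1; ∂_2 has invariant factor(s) [2] giving torsion. So H_1 ≅ Z × Z/2.
rank ∂_2 = 20, rank ∂_3 = 0 ⇒ b_2 = 20 − 20 − 0 = 0. So H_2 ≅ 0.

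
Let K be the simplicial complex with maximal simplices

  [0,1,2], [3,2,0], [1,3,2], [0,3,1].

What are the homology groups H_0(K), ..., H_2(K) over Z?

Order the vertices as 0 < 1 < 2 < 3. Listing each simplex with vertices in this order, K has dimension 2 with simplices:

  0-simplices (4): [0], [1], [2], [3]
  1-simplices (6): [0,1], [0,2], [0,3], [1,2], [1,3], [2,3]
  2-simplices (4): [0,1,2], [0,1,3], [0,2,3], [1,2,3]

giving chain groups C_0 ≅ Z^4, C_1 ≅ Z^6, C_2 ≅ Z^4.

∂_1: C_1 → C_0 sends each edge [p,q] (with p < q) to q − p. For instance
  ∂[1,2] = [2] − [1].
The resulting 4×6 matrix has rank 3, and its Smith normal form has invariant factors (1,1,1).

The boundary map ∂_2: C_2 → C_1 acts by ∂[p,q,r] = [q,r] − [p,r] + [p,q]. For instance
  ∂[0,2,3] = [2,3] − [0,3] + [0,2],
  ∂[0,1,3] = [1,3] − [0,3] + [0,1].
The 6×4 boundary matrix has rank 3 and Smith normal form diag(1,1,1).

Computing H_k = (kernel of ∂_k) / (image of ∂_{k+1}):

  H_0: rank C_0 − rank ∂_1 = 4 − 3 = 1, and the invariant factors of ∂_1 are all 1, so H_0 ≅ Z.
  H_1: rank ker ∂_1 − rank ∂_2 = (6 − 3) − 3 = 0, and the invariant factors of ∂_2 are all 1, so H_1 ≅ 0.
  H_2: rank ker ∂_2 − rank ∂_3 = (4 − 3) − 0 = 1, and there is no ∂_3, so H_2 ≅ Z.

As a check, the Euler characteristic is 4 − 6 + 4 = 2, which agrees with 1 − 0 + 1 = 2.

H_0 = Z,  H_1 = 0,  H_2 = Z.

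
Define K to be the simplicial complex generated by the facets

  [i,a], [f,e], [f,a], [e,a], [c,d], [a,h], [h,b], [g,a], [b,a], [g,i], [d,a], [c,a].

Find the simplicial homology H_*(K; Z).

K has 9 vertices, 12 edges.
rank ∂_0 = 0, rank ∂_1 = 8 ⇒ b_0 = 9 − 0 − 8 = 1; all invariant factors of ∂_1 are 1 so no torsion. So H_0 ≅ Z.
rank ∂_1 = 8, rank ∂_2 = 0 ⇒ b_1 = 12 − 8 − 0 = 4. So H_1 ≅ Z^4.

H_0 = Z,  H_1 = Z^4.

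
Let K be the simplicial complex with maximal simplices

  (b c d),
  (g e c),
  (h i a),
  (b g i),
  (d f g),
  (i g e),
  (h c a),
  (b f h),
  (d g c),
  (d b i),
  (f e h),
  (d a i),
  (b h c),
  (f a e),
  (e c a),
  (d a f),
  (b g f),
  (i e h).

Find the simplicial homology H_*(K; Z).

Order the vertices as a < b < c < d < e < f < g < h < i. Listing each simplex with vertices in this order, K has dimension 2 with simplices:

  0-simplices (9): a, b, c, d, e, f, g, h, i
  1-simplices (27): ac, ad, ae, af, ah, ai, bc, bd, bf, bg, bh, bi, cd, ce, cg, ch, df, dg, di, ef, eg, eh, ei, fg, fh, gi, hi
  2-simplices (18): ace, ach, adf, adi, aef, ahi, bcd, bch, bdi, bfg, bfh, bgi, cdg, ceg, dfg, efh, egi, ehi

Hence C_0 ≅ Z^9, C_1 ≅ Z^27, C_2 ≅ Z^18.

The boundary map ∂_1: C_1 → C_0 is given by ∂[p,q] = [q] − [p]. For instance
  ∂dg = g − d.
The resulting 9×27 matrix has rank 8, and its Smith normal form has invariant factors (1,1,1,1,1,1,1,1).

Boundary ∂_2: C_2 → C_1 sends each 2-simplex [p,q,r] to [q,r] − [p,r] + [p,q]. For instance
  ∂ehi = hi − ei + eh,
  ∂ceg = eg − cg + ce.
The 27×18 boundary matrix has rank 18 and Smith normal form diag(1,1,1,1,1,1,1,1,1,1,1,1,1,1,1,1,1,2).

Reading off H_k = ker ∂_k / im ∂_{k+1}:

  H_0: rank C_0 − rank ∂_1 = 9 − 8 = 1, and the invariant factors of ∂_1 are all 1, so H_0 = Z.
  H_1: rank ker ∂_1 − rank ∂_2 = (27 − 8) − 18 = 1, and ∂_2 has invariant factor 2 > 1, so H_1 = Z ⊕ Z/2Z.
  H_2: rank ker ∂_2 − rank ∂_3 = (18 − 18) − 0 = 0, and there is no ∂_3, so H_2 = 0.

As a check, the Euler characteristic is 9 − 27 + 18 = 0, which agrees with 1 − 1 + 0 = 0.
(K is a triangulation of the Klein bottle.)

H_0 = Z,  H_1 = Z ⊕ Z/2Z,  H_2 = 0.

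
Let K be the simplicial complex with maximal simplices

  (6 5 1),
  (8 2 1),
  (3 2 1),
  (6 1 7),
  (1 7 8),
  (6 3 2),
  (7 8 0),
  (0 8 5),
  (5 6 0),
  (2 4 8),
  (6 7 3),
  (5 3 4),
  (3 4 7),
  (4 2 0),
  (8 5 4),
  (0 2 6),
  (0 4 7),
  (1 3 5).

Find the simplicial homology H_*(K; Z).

K has 9 vertices, 27 edges, 18 triangles.
rank ∂_0 = 0, rank ∂_1 = 8 ⇒ b_0 = 9 − 0 − 8 = 1; all invariant factors of ∂_1 are 1 so no torsion. So H_0 = Z.
rank ∂_1 = 8, rank ∂_2 = 18 ⇒ b_1 = 27 − 8 − 18 = 1; ∂_2 has invariant factor(s) [2] giving torsion. So H_1 = Z ⊕ Z/2.
rank ∂_2 = 18, rank ∂_3 = 0 ⇒ b_2 = 18 − 18 − 0 = 0. So H_2 = 0.

H_0 = Z,  H_1 = Z ⊕ Z/2,  H_2 = 0.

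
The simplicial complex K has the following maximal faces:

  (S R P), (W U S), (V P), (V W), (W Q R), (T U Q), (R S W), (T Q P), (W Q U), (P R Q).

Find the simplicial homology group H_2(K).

Order the vertices as P < Q < R < S < T < U < V < W. Listing each simplex with vertices in this order, K has dimension 2 with simplices:

  0-simplices (8): P, Q, R, S, T, U, V, W
  1-simplices (16): PQ, PR, PS, PT, PV, QR, QT, QU, QW, RS, RW, SU, SW, TU, UW, VW
  2-simplices (8): PQR, PQT, PRS, QRW, QTU, QUW, RSW, SUW

Hence C_0 ≅ Z^8, C_1 ≅ Z^16, C_2 ≅ Z^8.

The boundary map ∂_1: C_1 → C_0 is given by ∂[p,q] = [q] − [p]. For instance
  ∂PS = S − P.
This gives a 8×16 integer matrix of rank 7; reducing to Smith normal form yields diagonal entries (1,1,1,1,1,1,1).

Boundary ∂_2: C_2 → C_1 acts by ∂[p,q,r] = [q,r] − [p,r] + [p,q]. For instance
  ∂SUW = UW − SW + SU,
  ∂RSW = SW − RW + RS.
The resulting 16×8 matrix has rank 8, and its Smith normal form has invariant factors (1,1,1,1,1,1,1,1).

Reading off H_k = ker ∂_k / im ∂_{k+1}:

  H_2: rank ker ∂_2 − rank ∂_3 = (8 − 8) − 0 = 0, and there is no ∂_3, so H_2 = 0.

H_2 = 0.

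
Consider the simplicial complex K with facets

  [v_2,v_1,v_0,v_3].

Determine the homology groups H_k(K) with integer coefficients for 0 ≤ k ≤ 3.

H_0 ≅ Z,  H_1 = 0,  H_2 = 0,  H_3 = 0.

Order the vertices as v_0 < v_1 < v_2 < v_3. Listing each simplex with vertices in this order, K has dimension 3 with simplices:

  0-simplices (4): [v_0], [v_1], [v_2], [v_3]
  1-simplices (6): [v_0,v_1], [v_0,v_2], [v_0,v_3], [v_1,v_2], [v_1,v_3], [v_2,v_3]
  2-simplices (4): [v_0,v_1,v_2], [v_0,v_1,v_3], [v_0,v_2,v_3], [v_1,v_2,v_3]
  3-simplices (1): [v_0,v_1,v_2,v_3]

so the chain groups are C_0 ≅ Z^4, C_1 ≅ Z^6, C_2 ≅ Z^4, C_3 ≅ Z^1.

∂_1: C_1 → C_0 sends each edge [p,q] (with p < q) to q − p. For instance
  ∂[v_0,v_2] = [v_2] − [v_0].
As a 4×6 matrix over Z this has rank 3, with invariant factors (1,1,1).

The boundary map ∂_2: C_2 → C_1 acts by ∂[p,q,r] = [q,r] − [p,r] + [p,q]. For instance
  ∂[v_0,v_2,v_3] = [v_2,v_3] − [v_0,v_3] + [v_0,v_2],
  ∂[v_0,v_1,v_2] = [v_1,v_2] − [v_0,v_2] + [v_0,v_1].
The 6×4 boundary matrix has rank 3 and Smith normal form diag(1,1,1).

∂_3: C_3 → C_2 sends each 3-simplex σ to the alternating sum Σ_i (−1)^i (σ with its i-th vertex removed). For instance
  ∂[v_0,v_1,v_2,v_3] = [v_1,v_2,v_3] − [v_0,v_2,v_3] + [v_0,v_1,v_3] − [v_0,v_1,v_2].
This gives a 4×1 integer matrix of rank 1; reducing to Smith normal form yields diagonal entries (1).

Now H_k = ker ∂_k / im ∂_{k+1}, so:

  H_0: rank C_0 − rank ∂_1 = 4 − 3 = 1, and the invariant factors of ∂_1 are all 1, so H_0 ≅ Z.
  H_1: rank ker ∂_1 − rank ∂_2 = (6 − 3) − 3 = 0, and the invariant factors of ∂_2 are all 1, so H_1 ≅ 0.
  H_2: rank ker ∂_2 − rank ∂_3 = (4 − 3) − 1 = 0, and the invariant factors of ∂_3 are all 1, so H_2 ≅ 0.
  H_3: rank ker ∂_3 − rank ∂_4 = (1 − 1) − 0 = 0, and there is no ∂_4, so H_3 ≅ 0.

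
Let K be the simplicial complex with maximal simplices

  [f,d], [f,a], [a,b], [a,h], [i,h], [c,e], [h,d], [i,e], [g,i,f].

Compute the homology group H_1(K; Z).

We work with the vertex ordering a < b < c < d < e < f < g < h < i. The simplices of K, each written with vertices in increasing order, are:

  0-simplices (9): a, b, c, d, e, f, g, h, i
  1-simplices (11): ab, af, ah, ce, df, dh, ei, fg, fi, gi, hi
  2-simplices (1): fgi

Hence C_0 ≅ Z^9, C_1 ≅ Z^11, C_2 ≅ Z^1.

∂_1: C_1 → C_0 sends each edge [p,q] (with p < q) to q − p.
As a 9×11 matrix over Z this has rank 8, with invariant factors (1,1,1,1,1,1,1,1).

∂_2: C_2 → C_1 acts by ∂[p,q,r] = [q,r] − [p,r] + [p,q]. For instance
  ∂fgi = gi − fi + fg.
As a 11×1 matrix over Z this has rank 1, with invariant factors (1).

Now H_k = ker ∂_k / im ∂_{k+1}, so:

  H_1: rank ker ∂_1 − rank ∂_2 = (11 − 8) − 1 = 2, and the invariant factors of ∂_2 are all 1, so H_1 ≅ Z^2.

H_1 ≅ Z^2.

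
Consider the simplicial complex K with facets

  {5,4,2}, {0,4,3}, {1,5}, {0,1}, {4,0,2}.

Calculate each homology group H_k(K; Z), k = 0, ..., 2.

K has 6 vertices, 9 edges, 3 triangles.
rank ∂_0 = 0, rank ∂_1 = 5 ⇒ b_0 = 6 − 0 − 5 = 1; all invariant factors of ∂_1 are 1 so no torsion. So H_0 ≅ Z.
rank ∂_1 = 5, rank ∂_2 = 3 ⇒ b_1 = 9 − 5 − 3 = 1; all invariant factors of ∂_2 are 1 so no torsion. So H_1 ≅ Z.
rank ∂_2 = 3, rank ∂_3 = 0 ⇒ b_2 = 3 − 3 − 0 = 0. So H_2 ≅ 0.

H_0 = Z,  H_1 = Z,  H_2 = 0.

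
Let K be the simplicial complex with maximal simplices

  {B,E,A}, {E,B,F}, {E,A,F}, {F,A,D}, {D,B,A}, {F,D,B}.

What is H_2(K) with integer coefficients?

Fix the vertex order A < B < D < E < F and write every simplex with vertices in increasing order. Then dim K = 2 and the simplices of K are:

  0-simplices (5): A, B, D, E, F
  1-simplices (9): AB, AD, AE, AF, BD, BE, BF, DF, EF
  2-simplices (6): ABD, ABE, ADF, AEF, BDF, BEF

giving chain groups C_0 ≅ Z^5, C_1 ≅ Z^9, C_2 ≅ Z^6.

Boundary ∂_1: C_1 → C_0 sends each edge [p,q] (with p < q) to q − p. For instance
  ∂AD = D − A.
This gives a 5×9 integer matrix of rank 4; reducing to Smith normal form yields diagonal entries (1,1,1,1).

The boundary map ∂_2: C_2 → C_1 maps a triangle to the signed sum of its edges. For instance
  ∂AEF = EF − AF + AE,
  ∂ABD = BD − AD + AB.
The resulting 9×6 matrix has rank 5, and its Smith normal form has invariant factors (1,1,1,1,1).

Computing H_k = (kernel of ∂_k) / (image of ∂_{k+1}):

  H_2: rank ker ∂_2 − rank ∂_3 = (6 − 5) − 0 = 1, and there is no ∂_3, so H_2 = Z.

H_2 = Z.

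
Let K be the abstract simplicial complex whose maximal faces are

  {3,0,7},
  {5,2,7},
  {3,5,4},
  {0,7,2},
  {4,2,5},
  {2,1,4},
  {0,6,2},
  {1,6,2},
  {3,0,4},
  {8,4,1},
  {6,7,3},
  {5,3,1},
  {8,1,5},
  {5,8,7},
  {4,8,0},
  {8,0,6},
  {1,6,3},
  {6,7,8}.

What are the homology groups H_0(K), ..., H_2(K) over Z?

K has 9 vertices, 27 edges, 18 triangles.
rank ∂_0 = 0, rank ∂_1 = 8 ⇒ b_0 = 9 − 0 − 8 = 1; all invariant factors of ∂_1 are 1 so no torsion. So H_0 = Z.
rank ∂_1 = 8, rank ∂_2 = 18 ⇒ b_1 = 27 − 8 − 18 = 1; ∂_2 has invariant factor(s) [2] giving torsion. So H_1 = Z ⊕ Z/2.
rank ∂_2 = 18, rank ∂_3 = 0 ⇒ b_2 = 18 − 18 − 0 = 0. So H_2 = 0.

H_0 ≅ Z,  H_1 ≅ Z ⊕ Z/2,  H_2 = 0.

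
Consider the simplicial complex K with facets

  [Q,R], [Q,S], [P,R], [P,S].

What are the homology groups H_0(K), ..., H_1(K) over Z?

We work with the vertex ordering P < Q < R < S. The simplices of K, each written with vertices in increasing order, are:

  0-simplices (4): P, Q, R, S
  1-simplices (4): PR, PS, QR, QS

Hence C_0 ≅ Z^4, C_1 ≅ Z^4.

∂_1: C_1 → C_0 sends each edge [p,q] (with p < q) to q − p. For instance
  ∂PR = R − P.
The 4×4 boundary matrix has rank 3 and Smith normal form diag(1,1,1).

From H_k ≅ ker(∂_k) / im(∂_{k+1}) we obtain:

  H_0: rank C_0 − rank ∂_1 = 4 − 3 = 1, and the invariant factors of ∂_1 are all 1, so H_0 ≅ Z.
  H_1: rank ker ∂_1 − rank ∂_2 = (4 − 3) − 0 = 1, and there is no ∂_2, so H_1 ≅ Z.

H_0 = Z,  H_1 = Z.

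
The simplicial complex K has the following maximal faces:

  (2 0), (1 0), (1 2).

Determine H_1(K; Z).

Take the total order 0 < 1 < 2 on the vertex set. Then K (dimension 1) consists of the simplices:

  0-simplices (3): [0], [1], [2]
  1-simplices (3): [0,1], [0,2], [1,2]

giving chain groups C_0 ≅ Z^3, C_1 ≅ Z^3.

∂_1: C_1 → C_0 sends each edge [p,q] (with p < q) to q − p. For instance
  ∂[1,2] = [2] − [1].
The resulting 3×3 matrix has rank 2, and its Smith normal form has invariant factors (1,1).

Computing H_k = (kernel of ∂_k) / (image of ∂_{k+1}):

  H_1: rank ker ∂_1 − rank ∂_2 = (3 − 2) − 0 = 1, and there is no ∂_2, so H_1 ≅ Z.

H_1 = Z.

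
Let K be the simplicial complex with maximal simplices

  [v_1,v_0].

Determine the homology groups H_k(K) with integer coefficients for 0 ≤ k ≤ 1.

Take the total order v_0 < v_1 on the vertex set. Then K (dimension 1) consists of the simplices:

  0-simplices (2): [v_0], [v_1]
  1-simplices (1): [v_0,v_1]

giving chain groups C_0 ≅ Z^2, C_1 ≅ Z^1.

∂_1: C_1 → C_0 is given by ∂[p,q] = [q] − [p]. For instance
  ∂[v_0,v_1] = [v_1] − [v_0].
As a 2×1 matrix over Z this has rank 1, with invariant factors (1).

Computing H_k = (kernel of ∂_k) / (image of ∂_{k+1}):

  H_0: rank C_0 − rank ∂_1 = 2 − 1 = 1, and the invariant factors of ∂_1 are all 1, so H_0 = Z.
  H_1: rank ker ∂_1 − rank ∂_2 = (1 − 1) − 0 = 0, and there is no ∂_2, so H_1 = 0.

H_0 ≅ Z,  H_1 = 0.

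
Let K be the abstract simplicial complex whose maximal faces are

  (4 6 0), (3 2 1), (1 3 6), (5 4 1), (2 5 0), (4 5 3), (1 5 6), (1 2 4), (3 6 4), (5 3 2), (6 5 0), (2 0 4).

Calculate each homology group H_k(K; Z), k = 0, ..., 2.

Order the vertices as 0 < 1 < 2 < 3 < 4 < 5 < 6. Listing each simplex with vertices in this order, K has dimension 2 with simplices:

  0-simplices (7): [0], [1], [2], [3], [4], [5], [6]
  1-simplices (18): [0,2], [0,4], [0,5], [0,6], [1,2], [1,3], [1,4], [1,5], [1,6], [2,3], [2,4], [2,5], [3,4], [3,5], [3,6], [4,5], [4,6], [5,6]
  2-simplices (12): [0,2,4], [0,2,5], [0,4,6], [0,5,6], [1,2,3], [1,2,4], [1,3,6], [1,4,5], [1,5,6], [2,3,5], [3,4,5], [3,4,6]

so the chain groups are C_0 ≅ Z^7, C_1 ≅ Z^18, C_2 ≅ Z^12.

The boundary map ∂_1: C_1 → C_0 is given by ∂[p,q] = [q] − [p]. For instance
  ∂[5,6] = [6] − [5].
As a 7×18 matrix over Z this has rank 6, with invariant factors (1,1,1,1,1,1).

∂_2: C_2 → C_1 maps a triangle to the signed sum of its edges. For instance
  ∂[1,4,5] = [4,5] − [1,5] + [1,4],
  ∂[1,3,6] = [3,6] − [1,6] + [1,3].
As a 18×12 matrix over Z this has rank 12, with invariant factors (1,1,1,1,1,1,1,1,1,1,1,2).

Computing H_k = (kernel of ∂_k) / (image of ∂_{k+1}):

  H_0: rank C_0 − rank ∂_1 = 7 − 6 = 1, and the invariant factors of ∂_1 are all 1, so H_0 ≅ Z.
  H_1: rank ker ∂_1 − rank ∂_2 = (18 − 6) − 12 = 0, and ∂_2 has invariant factor 2 > 1, so H_1 ≅ Z_2.
  H_2: rank ker ∂_2 − rank ∂_3 = (12 − 12) − 0 = 0, and there is no ∂_3, so H_2 ≅ 0.

As a check, the Euler characteristic is 7 − 18 + 12 = 1, which agrees with 1 − 0 + 0 = 1.

H_0 = Z,  H_1 = Z_2,  H_2 = 0.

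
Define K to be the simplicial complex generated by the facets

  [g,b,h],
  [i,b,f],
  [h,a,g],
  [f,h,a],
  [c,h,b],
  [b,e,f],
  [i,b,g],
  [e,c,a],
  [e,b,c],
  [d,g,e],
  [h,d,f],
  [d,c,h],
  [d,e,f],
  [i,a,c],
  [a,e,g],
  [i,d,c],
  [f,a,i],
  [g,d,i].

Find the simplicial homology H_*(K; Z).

Fix the vertex order a < b < c < d < e < f < g < h < i and write every simplex with vertices in increasing order. Then dim K = 2 and the simplices of K are:

  0-simplices (9): a, b, c, d, e, f, g, h, i
  1-simplices (27): ac, ae, af, ag, ah, ai, bc, be, bf, bg, bh, bi, cd, ce, ch, ci, de, df, dg, dh, di, ef, eg, fh, fi, gh, gi
  2-simplices (18): ace, aci, aeg, afh, afi, agh, bce, bch, bef, bfi, bgh, bgi, cdh, cdi, def, deg, dfh, dgi

so the chain groups are C_0 ≅ Z^9, C_1 ≅ Z^27, C_2 ≅ Z^18.

The boundary map ∂_1: C_1 → C_0 is given by ∂[p,q] = [q] − [p]. For instance
  ∂ci = i − c.
The 9×27 boundary matrix has rank 8 and Smith normal form diag(1,1,1,1,1,1,1,1).

Boundary ∂_2: C_2 → C_1 sends each 2-simplex [p,q,r] to [q,r] − [p,r] + [p,q]. For instance
  ∂cdi = di − ci + cd,
  ∂dfh = fh − dh + df.
The 27×18 boundary matrix has rank 17 and Smith normal form diag(1,1,1,1,1,1,1,1,1,1,1,1,1,1,1,1,1).

Computing H_k = (kernel of ∂_k) / (image of ∂_{k+1}):

  H_0: rank C_0 − rank ∂_1 = 9 − 8 = 1, and the invariant factors of ∂_1 are all 1, so H_0 = Z.
  H_1: rank ker ∂_1 − rank ∂_2 = (27 − 8) − 17 = 2, and the invariant factors of ∂_2 are all 1, so H_1 = Z^2.
  H_2: rank ker ∂_2 − rank ∂_3 = (18 − 17) − 0 = 1, and there is no ∂_3, so H_2 = Z.

As a check, the Euler characteristic is 9 − 27 + 18 = 0, which agrees with 1 − 2 + 1 = 0.

H_0 ≅ Z,  H_1 ≅ Z^2,  H_2 ≅ Z.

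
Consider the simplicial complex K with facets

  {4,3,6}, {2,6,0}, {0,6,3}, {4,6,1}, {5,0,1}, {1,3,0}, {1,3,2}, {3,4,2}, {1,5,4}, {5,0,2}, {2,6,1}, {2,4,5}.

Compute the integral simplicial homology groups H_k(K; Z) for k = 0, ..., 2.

H_0 ≅ Z,  H_1 ≅ Z/2Z,  H_2 = 0.

We work with the vertex ordering 0 < 1 < 2 < 3 < 4 < 5 < 6. The simplices of K, each written with vertices in increasing order, are:

  0-simplices (7): [0], [1], [2], [3], [4], [5], [6]
  1-simplices (18): [0,1], [0,2], [0,3], [0,5], [0,6], [1,2], [1,3], [1,4], [1,5], [1,6], [2,3], [2,4], [2,5], [2,6], [3,4], [3,6], [4,5], [4,6]
  2-simplices (12): [0,1,3], [0,1,5], [0,2,5], [0,2,6], [0,3,6], [1,2,3], [1,2,6], [1,4,5], [1,4,6], [2,3,4], [2,4,5], [3,4,6]

so the chain groups are C_0 ≅ Z^7, C_1 ≅ Z^18, C_2 ≅ Z^12.

∂_1: C_1 → C_0 sends each edge [p,q] (with p < q) to q − p. For instance
  ∂[2,4] = [4] − [2].
The 7×18 boundary matrix has rank 6 and Smith normal form diag(1,1,1,1,1,1).

The boundary map ∂_2: C_2 → C_1 sends each 2-simplex [p,q,r] to [q,r] − [p,r] + [p,q]. For instance
  ∂[3,4,6] = [4,6] − [3,6] + [3,4],
  ∂[1,2,6] = [2,6] − [1,6] + [1,2].
The resulting 18×12 matrix has rank 12, and its Smith normal form has invariant factors (1,1,1,1,1,1,1,1,1,1,1,2).

Computing H_k = (kernel of ∂_k) / (image of ∂_{k+1}):

  H_0: rank C_0 − rank ∂_1 = 7 − 6 = 1, and the invariant factors of ∂_1 are all 1, so H_0 = Z.
  H_1: rank ker ∂_1 − rank ∂_2 = (18 − 6) − 12 = 0, and ∂_2 has invariant factor 2 > 1, so H_1 = Z/2Z.
  H_2: rank ker ∂_2 − rank ∂_3 = (12 − 12) − 0 = 0, and there is no ∂_3, so H_2 = 0.

As a check, the Euler characteristic is 7 − 18 + 12 = 1, which agrees with 1 − 0 + 0 = 1.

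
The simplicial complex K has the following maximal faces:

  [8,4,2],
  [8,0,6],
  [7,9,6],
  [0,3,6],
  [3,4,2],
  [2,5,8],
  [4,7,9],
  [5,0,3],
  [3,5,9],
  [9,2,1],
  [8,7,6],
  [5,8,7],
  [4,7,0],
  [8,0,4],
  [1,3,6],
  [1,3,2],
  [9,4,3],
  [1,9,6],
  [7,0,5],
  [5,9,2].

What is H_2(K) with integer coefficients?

H_2 ≅ 0.

Take the total order 0 < 1 < 2 < 3 < 4 < 5 < 6 < 7 < 8 < 9 on the vertex set. Then K (dimension 2) consists of the simplices:

  0-simplices (10): [0], [1], [2], [3], [4], [5], [6], [7], [8], [9]
  1-simplices (30): (30 of them)
  2-simplices (20): (20 of them)

so the chain groups are C_0 ≅ Z^10, C_1 ≅ Z^30, C_2 ≅ Z^20.

∂_1: C_1 → C_0 sends each edge [p,q] (with p < q) to q − p. For instance
  ∂[1,9] = [9] − [1].
This gives a 10×30 integer matrix of rank 9; reducing to Smith normal form yields diagonal entries (1,1,1,1,1,1,1,1,1).

∂_2: C_2 → C_1 maps a triangle to the signed sum of its edges. For instance
  ∂[2,5,8] = [5,8] − [2,8] + [2,5],
  ∂[3,4,9] = [4,9] − [3,9] + [3,4].
The resulting 30×20 matrix has rank 20, and its Smith normal form has invariant factors (1,1,1,1,1,1,1,1,1,1,1,1,1,1,1,1,1,1,1,2).

Computing H_k = (kernel of ∂_k) / (image of ∂_{k+1}):

  H_2: rank ker ∂_2 − rank ∂_3 = (20 − 20) − 0 = 0, and there is no ∂_3, so H_2 ≅ 0.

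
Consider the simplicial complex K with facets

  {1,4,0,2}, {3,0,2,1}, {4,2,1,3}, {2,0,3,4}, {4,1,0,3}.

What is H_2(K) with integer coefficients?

We work with the vertex ordering 0 < 1 < 2 < 3 < 4. The simplices of K, each written with vertices in increasing order, are:

  0-simplices (5): [0], [1], [2], [3], [4]
  1-simplices (10): [0,1], [0,2], [0,3], [0,4], [1,2], [1,3], [1,4], [2,3], [2,4], [3,4]
  2-simplices (10): [0,1,2], [0,1,3], [0,1,4], [0,2,3], [0,2,4], [0,3,4], [1,2,3], [1,2,4], [1,3,4], [2,3,4]
  3-simplices (5): [0,1,2,3], [0,1,2,4], [0,1,3,4], [0,2,3,4], [1,2,3,4]

so the chain groups are C_0 ≅ Z^5, C_1 ≅ Z^10, C_2 ≅ Z^10, C_3 ≅ Z^5.

The boundary map ∂_1: C_1 → C_0 sends each edge [p,q] (with p < q) to q − p. For instance
  ∂[0,4] = [4] − [0].
The 5×10 boundary matrix has rank 4 and Smith normal form diag(1,1,1,1).

The boundary map ∂_2: C_2 → C_1 acts by ∂[p,q,r] = [q,r] − [p,r] + [p,q]. For instance
  ∂[1,3,4] = [3,4] − [1,4] + [1,3],
  ∂[0,2,3] = [2,3] − [0,3] + [0,2].
The resulting 10×10 matrix has rank 6, and its Smith normal form has invariant factors (1,1,1,1,1,1).

∂_3: C_3 → C_2 sends each 3-simplex σ to the alternating sum Σ_i (−1)^i (σ with its i-th vertex removed). For instance
  ∂[0,2,3,4] = [2,3,4] − [0,3,4] + [0,2,4] − [0,2,3],
  ∂[0,1,2,4] = [1,2,4] − [0,2,4] + [0,1,4] − [0,1,2].
The 10×5 boundary matrix has rank 4 and Smith normal form diag(1,1,1,1).

Computing H_k = (kernel of ∂_k) / (image of ∂_{k+1}):

  H_2: rank ker ∂_2 − rank ∂_3 = (10 − 6) − 4 = 0, and the invariant factors of ∂_3 are all 1, so H_2 = 0.

H_2 ≅ 0.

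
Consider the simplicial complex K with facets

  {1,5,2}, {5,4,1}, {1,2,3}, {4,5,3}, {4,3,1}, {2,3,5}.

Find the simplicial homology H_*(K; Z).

H_0 ≅ Z,  H_1 = 0,  H_2 ≅ Z.

Order the vertices as 1 < 2 < 3 < 4 < 5. Listing each simplex with vertices in this order, K has dimension 2 with simplices:

  0-simplices (5): [1], [2], [3], [4], [5]
  1-simplices (9): [1,2], [1,3], [1,4], [1,5], [2,3], [2,5], [3,4], [3,5], [4,5]
  2-simplices (6): [1,2,3], [1,2,5], [1,3,4], [1,4,5], [2,3,5], [3,4,5]

giving chain groups C_0 ≅ Z^5, C_1 ≅ Z^9, C_2 ≅ Z^6.

Boundary ∂_1: C_1 → C_0 sends each edge [p,q] (with p < q) to q − p. For instance
  ∂[3,4] = [4] − [3].
The resulting 5×9 matrix has rank 4, and its Smith normal form has invariant factors (1,1,1,1).

∂_2: C_2 → C_1 acts by ∂[p,q,r] = [q,r] − [p,r] + [p,q]. For instance
  ∂[1,3,4] = [3,4] − [1,4] + [1,3],
  ∂[1,2,3] = [2,3] − [1,3] + [1,2].
This gives a 9×6 integer matrix of rank 5; reducing to Smith normal form yields diagonal entries (1,1,1,1,1).

From H_k ≅ ker(∂_k) / im(∂_{k+1}) we obtain:

  H_0: rank C_0 − rank ∂_1 = 5 − 4 = 1, and the invariant factors of ∂_1 are all 1, so H_0 ≅ Z.
  H_1: rank ker ∂_1 − rank ∂_2 = (9 − 4) − 5 = 0, and the invariant factors of ∂_2 are all 1, so H_1 ≅ 0.
  H_2: rank ker ∂_2 − rank ∂_3 = (6 − 5) − 0 = 1, and there is no ∂_3, so H_2 ≅ Z.

As a check, the Euler characteristic is 5 − 9 + 6 = 2, which agrees with 1 − 0 + 1 = 2.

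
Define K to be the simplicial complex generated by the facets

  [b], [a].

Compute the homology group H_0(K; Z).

We work with the vertex ordering a < b. The simplices of K, each written with vertices in increasing order, are:

  0-simplices (2): a, b

giving chain groups C_0 ≅ Z^2.

From H_k ≅ ker(∂_k) / im(∂_{k+1}) we obtain:

  H_0: rank C_0 − rank ∂_1 = 2 − 0 = 2, and there is no ∂_1, so H_0 = Z^2.

(K is a triangulation of a set of 2 points.)

H_0 ≅ Z^2.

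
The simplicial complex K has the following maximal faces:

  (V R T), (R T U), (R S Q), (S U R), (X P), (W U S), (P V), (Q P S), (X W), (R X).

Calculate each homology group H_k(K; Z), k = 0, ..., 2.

H_0 ≅ Z,  H_1 ≅ Z^3,  H_2 = 0.

K has 9 vertices, 17 edges, 6 triangles.
rank ∂_0 = 0, rank ∂_1 = 8 ⇒ b_0 = 9 − 0 − 8 = 1; all invariant factors of ∂_1 are 1 so no torsion. So H_0 ≅ Z.
rank ∂_1 = 8, rank ∂_2 = 6 ⇒ b_1 = 17 − 8 − 6 = 3; all invariant factors of ∂_2 are 1 so no torsion. So H_1 ≅ Z^3.
rank ∂_2 = 6, rank ∂_3 = 0 ⇒ b_2 = 6 − 6 − 0 = 0. So H_2 ≅ 0.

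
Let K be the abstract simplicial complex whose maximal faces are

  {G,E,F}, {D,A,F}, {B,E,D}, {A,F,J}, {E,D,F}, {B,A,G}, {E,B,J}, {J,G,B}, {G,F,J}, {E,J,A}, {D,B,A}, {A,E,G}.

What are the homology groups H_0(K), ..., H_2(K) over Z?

We work with the vertex ordering A < B < D < E < F < G < J. The simplices of K, each written with vertices in increasing order, are:

  0-simplices (7): A, B, D, E, F, G, J
  1-simplices (18): AB, AD, AE, AF, AG, AJ, BD, BE, BG, BJ, DE, DF, EF, EG, EJ, FG, FJ, GJ
  2-simplices (12): ABD, ABG, ADF, AEG, AEJ, AFJ, BDE, BEJ, BGJ, DEF, EFG, FGJ

Hence C_0 ≅ Z^7, C_1 ≅ Z^18, C_2 ≅ Z^12.

Boundary ∂_1: C_1 → C_0 is given by ∂[p,q] = [q] − [p]. For instance
  ∂AE = E − A.
The resulting 7×18 matrix has rank 6, and its Smith normal form has invariant factors (1,1,1,1,1,1).

Boundary ∂_2: C_2 → C_1 sends each 2-simplex [p,q,r] to [q,r] − [p,r] + [p,q]. For instance
  ∂ABG = BG − AG + AB,
  ∂AFJ = FJ − AJ + AF.
As a 18×12 matrix over Z this has rank 12, with invariant factors (1,1,1,1,1,1,1,1,1,1,1,2).

Now H_k = ker ∂_k / im ∂_{k+1}, so:

  H_0: rank C_0 − rank ∂_1 = 7 − 6 = 1, and the invariant factors of ∂_1 are all 1, so H_0 = Z.
  H_1: rank ker ∂_1 − rank ∂_2 = (18 − 6) − 12 = 0, and ∂_2 has invariant factor 2 > 1, so H_1 = Z/2.
  H_2: rank ker ∂_2 − rank ∂_3 = (12 − 12) − 0 = 0, and there is no ∂_3, so H_2 = 0.

H_0 ≅ Z,  H_1 ≅ Z/2,  H_2 = 0.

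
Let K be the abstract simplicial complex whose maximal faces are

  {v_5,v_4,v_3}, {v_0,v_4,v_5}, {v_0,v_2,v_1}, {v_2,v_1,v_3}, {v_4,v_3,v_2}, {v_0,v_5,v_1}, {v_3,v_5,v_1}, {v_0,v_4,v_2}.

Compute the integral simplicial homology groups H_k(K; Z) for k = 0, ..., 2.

We work with the vertex ordering v_0 < v_1 < v_2 < v_3 < v_4 < v_5. The simplices of K, each written with vertices in increasing order, are:

  0-simplices (6): [v_0], [v_1], [v_2], [v_3], [v_4], [v_5]
  1-simplices (12): [v_0,v_1], [v_0,v_2], [v_0,v_4], [v_0,v_5], [v_1,v_2], [v_1,v_3], [v_1,v_5], [v_2,v_3], [v_2,v_4], [v_3,v_4], [v_3,v_5], [v_4,v_5]
  2-simplices (8): [v_0,v_1,v_2], [v_0,v_1,v_5], [v_0,v_2,v_4], [v_0,v_4,v_5], [v_1,v_2,v_3], [v_1,v_3,v_5], [v_2,v_3,v_4], [v_3,v_4,v_5]

so the chain groups are C_0 ≅ Z^6, C_1 ≅ Z^12, C_2 ≅ Z^8.

The boundary map ∂_1: C_1 → C_0 maps an edge to its endpoints' difference, ∂[p,q] = q − p.
The 6×12 boundary matrix has rank 5 and Smith normal form diag(1,1,1,1,1).

∂_2: C_2 → C_1 acts by ∂[p,q,r] = [q,r] − [p,r] + [p,q]. For instance
  ∂[v_1,v_2,v_3] = [v_2,v_3] − [v_1,v_3] + [v_1,v_2],
  ∂[v_3,v_4,v_5] = [v_4,v_5] − [v_3,v_5] + [v_3,v_4].
As a 12×8 matrix over Z this has rank 7, with invariant factors (1,1,1,1,1,1,1).

Computing H_k = (kernel of ∂_k) / (image of ∂_{k+1}):

  H_0: rank C_0 − rank ∂_1 = 6 − 5 = 1, and the invariant factors of ∂_1 are all 1, so H_0 = Z.
  H_1: rank ker ∂_1 − rank ∂_2 = (12 − 5) − 7 = 0, and the invariant factors of ∂_2 are all 1, so H_1 = 0.
  H_2: rank ker ∂_2 − rank ∂_3 = (8 − 7) − 0 = 1, and there is no ∂_3, so H_2 = Z.

H_0 = Z,  H_1 = 0,  H_2 = Z.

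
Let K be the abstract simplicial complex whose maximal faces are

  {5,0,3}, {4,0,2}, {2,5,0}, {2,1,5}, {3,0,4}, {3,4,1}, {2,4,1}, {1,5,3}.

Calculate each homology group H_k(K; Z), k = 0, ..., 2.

We work with the vertex ordering 0 < 1 < 2 < 3 < 4 < 5. The simplices of K, each written with vertices in increasing order, are:

  0-simplices (6): [0], [1], [2], [3], [4], [5]
  1-simplices (12): [0,2], [0,3], [0,4], [0,5], [1,2], [1,3], [1,4], [1,5], [2,4], [2,5], [3,4], [3,5]
  2-simplices (8): [0,2,4], [0,2,5], [0,3,4], [0,3,5], [1,2,4], [1,2,5], [1,3,4], [1,3,5]

Hence C_0 ≅ Z^6, C_1 ≅ Z^12, C_2 ≅ Z^8.

Boundary ∂_1: C_1 → C_0 sends each edge [p,q] (with p < q) to q − p. For instance
  ∂[3,4] = [4] − [3].
This gives a 6×12 integer matrix of rank 5; reducing to Smith normal form yields diagonal entries (1,1,1,1,1).

The boundary map ∂_2: C_2 → C_1 acts by ∂[p,q,r] = [q,r] − [p,r] + [p,q]. For instance
  ∂[0,2,4] = [2,4] − [0,4] + [0,2],
  ∂[1,3,5] = [3,5] − [1,5] + [1,3].
This gives a 12×8 integer matrix of rank 7; reducing to Smith normal form yields diagonal entries (1,1,1,1,1,1,1).

From H_k ≅ ker(∂_k) / im(∂_{k+1}) we obtain:

  H_0: rank C_0 − rank ∂_1 = 6 − 5 = 1, and the invariant factors of ∂_1 are all 1, so H_0 = Z.
  H_1: rank ker ∂_1 − rank ∂_2 = (12 − 5) − 7 = 0, and the invariant factors of ∂_2 are all 1, so H_1 = 0.
  H_2: rank ker ∂_2 − rank ∂_3 = (8 − 7) − 0 = 1, and there is no ∂_3, so H_2 = Z.

As a check, the Euler characteristic is 6 − 12 + 8 = 2, which agrees with 1 − 0 + 1 = 2.
(K is a triangulation of the 2-sphere S^2.)

H_0 ≅ Z,  H_1 = 0,  H_2 ≅ Z.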